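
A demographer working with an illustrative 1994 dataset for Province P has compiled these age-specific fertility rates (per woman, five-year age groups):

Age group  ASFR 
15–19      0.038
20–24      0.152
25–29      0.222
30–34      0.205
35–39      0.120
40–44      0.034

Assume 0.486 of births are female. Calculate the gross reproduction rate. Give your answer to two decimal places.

1.87

Proportion female at birth = 0.486.
Sum of ASFRs = 0.038 + 0.152 + 0.222 + 0.205 + 0.120 + 0.034 = 0.771
TFR = 5 × 0.771 = 3.855
GRR = 0.486 × 3.855 = 1.87353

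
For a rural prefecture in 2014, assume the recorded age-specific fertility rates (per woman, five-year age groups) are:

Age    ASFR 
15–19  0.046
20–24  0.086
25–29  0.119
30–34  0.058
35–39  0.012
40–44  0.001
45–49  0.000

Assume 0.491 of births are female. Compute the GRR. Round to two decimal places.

0.79

Proportion female at birth = 0.491.
Sum of ASFRs = 0.046 + 0.086 + 0.119 + 0.058 + 0.012 + 0.001 + 0.000 = 0.322
TFR = 5 × 0.322 = 1.61
GRR = 0.491 × 1.61 = 0.79051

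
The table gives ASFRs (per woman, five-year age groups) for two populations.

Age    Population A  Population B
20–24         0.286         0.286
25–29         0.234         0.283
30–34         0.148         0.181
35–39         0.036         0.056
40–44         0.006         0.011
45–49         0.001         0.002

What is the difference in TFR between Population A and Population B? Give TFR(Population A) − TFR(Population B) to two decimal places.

-0.54

Population A:
  Sum of ASFRs = 0.286 + 0.234 + 0.148 + 0.036 + 0.006 + 0.001 = 0.711
  TFR = 5 × 0.711 = 3.555
Population B:
  Sum of ASFRs = 0.286 + 0.283 + 0.181 + 0.056 + 0.011 + 0.002 = 0.819
  TFR = 5 × 0.819 = 4.095
Difference = 3.555 − 4.095 = -0.54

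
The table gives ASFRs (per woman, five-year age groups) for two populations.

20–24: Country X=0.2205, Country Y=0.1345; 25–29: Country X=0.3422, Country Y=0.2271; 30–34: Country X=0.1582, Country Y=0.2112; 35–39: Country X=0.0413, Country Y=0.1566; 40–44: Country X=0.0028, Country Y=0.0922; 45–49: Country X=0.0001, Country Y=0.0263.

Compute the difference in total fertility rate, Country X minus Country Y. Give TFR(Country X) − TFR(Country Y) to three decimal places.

Country X:
  Sum of ASFRs = 0.2205 + 0.3422 + 0.1582 + 0.0413 + 0.0028 + 0.0001 = 0.7651
  TFR = 5 × 0.7651 = 3.8255
Country Y:
  Sum of ASFRs = 0.1345 + 0.2271 + 0.2112 + 0.1566 + 0.0922 + 0.0263 = 0.8479
  TFR = 5 × 0.8479 = 4.2395
Difference = 3.8255 − 4.2395 = -0.414

-0.414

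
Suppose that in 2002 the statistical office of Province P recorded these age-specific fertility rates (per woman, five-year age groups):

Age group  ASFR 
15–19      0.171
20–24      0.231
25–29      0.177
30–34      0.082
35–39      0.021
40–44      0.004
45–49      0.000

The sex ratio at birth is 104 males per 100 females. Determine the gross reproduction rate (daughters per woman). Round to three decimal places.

1.681

Proportion female at birth = 100 / (100 + 104) = 0.49020.
Sum of ASFRs = 0.171 + 0.231 + 0.177 + 0.082 + 0.021 + 0.004 + 0.000 = 0.686
TFR = 5 × 0.686 = 3.43
GRR = 0.49020 × 3.43 = 1.68139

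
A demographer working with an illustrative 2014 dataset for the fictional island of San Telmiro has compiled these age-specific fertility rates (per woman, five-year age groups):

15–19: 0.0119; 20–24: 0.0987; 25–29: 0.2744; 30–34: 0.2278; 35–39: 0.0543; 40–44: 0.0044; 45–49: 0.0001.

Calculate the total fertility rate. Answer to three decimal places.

3.358

Sum of ASFRs = 0.0119 + 0.0987 + 0.2744 + 0.2278 + 0.0543 + 0.0044 + 0.0001 = 0.6716
TFR = 5 × 0.6716 = 3.358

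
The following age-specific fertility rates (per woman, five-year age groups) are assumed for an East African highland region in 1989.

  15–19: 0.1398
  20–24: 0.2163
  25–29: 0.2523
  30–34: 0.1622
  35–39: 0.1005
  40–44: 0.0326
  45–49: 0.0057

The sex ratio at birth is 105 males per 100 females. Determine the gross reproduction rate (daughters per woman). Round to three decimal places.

2.218

Proportion female at birth = 100 / (100 + 105) = 0.48780.
Sum of ASFRs = 0.1398 + 0.2163 + 0.2523 + 0.1622 + 0.1005 + 0.0326 + 0.0057 = 0.9094
TFR = 5 × 0.9094 = 4.547
GRR = 0.48780 × 4.547 = 2.21803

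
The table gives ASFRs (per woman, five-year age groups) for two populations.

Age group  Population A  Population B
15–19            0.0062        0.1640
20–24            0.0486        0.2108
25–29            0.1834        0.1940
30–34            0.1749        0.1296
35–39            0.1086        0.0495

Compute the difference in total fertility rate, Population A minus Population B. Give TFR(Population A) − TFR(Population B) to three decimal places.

-1.131

Population A:
  Sum of ASFRs = 0.0062 + 0.0486 + 0.1834 + 0.1749 + 0.1086 = 0.5217
  TFR = 5 × 0.5217 = 2.6085
Population B:
  Sum of ASFRs = 0.1640 + 0.2108 + 0.1940 + 0.1296 + 0.0495 = 0.7479
  TFR = 5 × 0.7479 = 3.7395
Difference = 2.6085 − 3.7395 = -1.131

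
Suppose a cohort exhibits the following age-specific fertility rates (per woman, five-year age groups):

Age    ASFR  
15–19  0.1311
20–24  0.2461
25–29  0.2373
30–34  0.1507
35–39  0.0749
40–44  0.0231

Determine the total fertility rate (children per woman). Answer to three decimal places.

4.316

Sum of ASFRs = 0.1311 + 0.2461 + 0.2373 + 0.1507 + 0.0749 + 0.0231 = 0.8632
TFR = 5 × 0.8632 = 4.316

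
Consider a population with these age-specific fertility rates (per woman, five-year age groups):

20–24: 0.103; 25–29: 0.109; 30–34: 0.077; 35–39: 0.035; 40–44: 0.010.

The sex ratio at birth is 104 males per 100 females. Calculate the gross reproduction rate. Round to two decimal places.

Proportion female at birth = 100 / (100 + 104) = 0.49020.
Sum of ASFRs = 0.103 + 0.109 + 0.077 + 0.035 + 0.010 = 0.334
TFR = 5 × 0.334 = 1.67
GRR = 0.49020 × 1.67 = 0.81863

0.82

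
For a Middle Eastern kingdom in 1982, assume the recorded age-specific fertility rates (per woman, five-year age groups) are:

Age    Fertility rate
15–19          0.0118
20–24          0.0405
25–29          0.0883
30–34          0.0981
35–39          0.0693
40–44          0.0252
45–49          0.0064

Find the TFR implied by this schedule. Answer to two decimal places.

Sum of ASFRs = 0.0118 + 0.0405 + 0.0883 + 0.0981 + 0.0693 + 0.0252 + 0.0064 = 0.3396
TFR = 5 × 0.3396 = 1.698

1.70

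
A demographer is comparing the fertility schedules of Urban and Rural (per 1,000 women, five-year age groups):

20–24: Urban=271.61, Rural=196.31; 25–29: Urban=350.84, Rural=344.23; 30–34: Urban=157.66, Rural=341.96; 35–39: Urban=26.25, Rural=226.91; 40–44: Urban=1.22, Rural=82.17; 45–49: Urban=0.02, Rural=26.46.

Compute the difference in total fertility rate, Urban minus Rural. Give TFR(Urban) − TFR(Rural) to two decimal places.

Urban:
  Sum of ASFRs = 271.61 + 350.84 + 157.66 + 26.25 + 1.22 + 0.02 = 807.60
  TFR = 5 × 807.60 / 1000 = 4.038
Rural:
  Sum of ASFRs = 196.31 + 344.23 + 341.96 + 226.91 + 82.17 + 26.46 = 1218.04
  TFR = 5 × 1218.04 / 1000 = 6.0902
Difference = 4.038 − 6.0902 = -2.0522

-2.05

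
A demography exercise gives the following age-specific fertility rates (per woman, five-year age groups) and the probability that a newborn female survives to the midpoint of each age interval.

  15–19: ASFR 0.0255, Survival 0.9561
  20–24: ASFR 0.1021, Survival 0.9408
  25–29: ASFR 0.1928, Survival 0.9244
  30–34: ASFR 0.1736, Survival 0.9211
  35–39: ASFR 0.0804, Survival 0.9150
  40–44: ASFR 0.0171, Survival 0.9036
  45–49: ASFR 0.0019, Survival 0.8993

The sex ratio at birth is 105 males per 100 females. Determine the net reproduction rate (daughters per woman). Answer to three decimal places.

Proportion female at birth = 100 / (100 + 105) = 0.48780.
Survival-weighted fertility by age (5·fₓ·Sₓ):
  15–19: 5 × 0.0255 × 0.9561 = 0.12190
  20–24: 5 × 0.1021 × 0.9408 = 0.48028
  25–29: 5 × 0.1928 × 0.9244 = 0.89112
  30–34: 5 × 0.1736 × 0.9211 = 0.79951
  35–39: 5 × 0.0804 × 0.9150 = 0.36783
  40–44: 5 × 0.0171 × 0.9036 = 0.07726
  45–49: 5 × 0.0019 × 0.8993 = 0.00854
Sum = 2.74644
NRR = 0.48780 × 2.74644 = 1.33971
With NRR above 1 the population is above replacement fertility.

1.340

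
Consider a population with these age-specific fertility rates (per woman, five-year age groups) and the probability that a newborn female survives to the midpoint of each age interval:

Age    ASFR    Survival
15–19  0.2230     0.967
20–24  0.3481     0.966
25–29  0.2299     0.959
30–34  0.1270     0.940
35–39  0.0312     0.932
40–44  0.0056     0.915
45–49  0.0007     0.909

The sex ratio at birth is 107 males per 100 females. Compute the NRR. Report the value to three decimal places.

Proportion female at birth = 100 / (100 + 107) = 0.48309.
Per-age-group product (5 × ASFR × survival probability):
  15–19: 5 × 0.2230 × 0.967 = 1.07821
  20–24: 5 × 0.3481 × 0.966 = 1.68132
  25–29: 5 × 0.2299 × 0.959 = 1.10237
  30–34: 5 × 0.1270 × 0.940 = 0.59690
  35–39: 5 × 0.0312 × 0.932 = 0.14539
  40–44: 5 × 0.0056 × 0.915 = 0.02562
  45–49: 5 × 0.0007 × 0.909 = 0.00318
Sum = 4.63299
NRR = 0.48309 × 4.63299 = 2.23815
NRR > 1, so each generation more than replaces itself.

2.238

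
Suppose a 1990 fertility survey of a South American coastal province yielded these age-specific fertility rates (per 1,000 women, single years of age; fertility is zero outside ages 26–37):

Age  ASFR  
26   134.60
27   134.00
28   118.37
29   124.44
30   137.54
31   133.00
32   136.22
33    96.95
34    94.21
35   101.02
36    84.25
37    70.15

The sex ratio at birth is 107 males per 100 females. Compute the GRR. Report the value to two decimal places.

Proportion female at birth = 100 / (100 + 107) = 0.48309.
Sum of ASFRs = 134.60 + 134.00 + 118.37 + 124.44 + 137.54 + 133.00 + 136.22 + 96.95 + 94.21 + 101.02 + 84.25 + 70.15 = 1364.75
TFR = 1364.75 / 1000 = 1.36475
GRR = 0.48309 × 1.36475 = 0.65930

0.66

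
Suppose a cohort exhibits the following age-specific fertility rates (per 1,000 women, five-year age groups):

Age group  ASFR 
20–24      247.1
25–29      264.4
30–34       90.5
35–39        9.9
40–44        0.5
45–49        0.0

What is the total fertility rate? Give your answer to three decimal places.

Sum of ASFRs = 247.1 + 264.4 + 90.5 + 9.9 + 0.5 + 0.0 = 612.4
TFR = 5 × 612.4 / 1000 = 3.062

3.062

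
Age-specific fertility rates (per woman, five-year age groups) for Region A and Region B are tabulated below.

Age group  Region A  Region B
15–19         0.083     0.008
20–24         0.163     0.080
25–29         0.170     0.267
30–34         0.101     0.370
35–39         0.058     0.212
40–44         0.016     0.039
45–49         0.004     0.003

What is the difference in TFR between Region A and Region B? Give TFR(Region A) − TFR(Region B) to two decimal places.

-1.92

Region A:
  Sum of ASFRs = 0.083 + 0.163 + 0.170 + 0.101 + 0.058 + 0.016 + 0.004 = 0.595
  TFR = 5 × 0.595 = 2.975
Region B:
  Sum of ASFRs = 0.008 + 0.080 + 0.267 + 0.370 + 0.212 + 0.039 + 0.003 = 0.979
  TFR = 5 × 0.979 = 4.895
Difference = 2.975 − 4.895 = -1.92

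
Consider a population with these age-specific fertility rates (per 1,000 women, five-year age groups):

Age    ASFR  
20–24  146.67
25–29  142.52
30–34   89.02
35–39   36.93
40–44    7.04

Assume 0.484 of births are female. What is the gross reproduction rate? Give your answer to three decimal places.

1.022

Proportion female at birth = 0.484.
Sum of ASFRs = 146.67 + 142.52 + 89.02 + 36.93 + 7.04 = 422.18
TFR = 5 × 422.18 / 1000 = 2.1109
GRR = 0.484 × 2.1109 = 1.02168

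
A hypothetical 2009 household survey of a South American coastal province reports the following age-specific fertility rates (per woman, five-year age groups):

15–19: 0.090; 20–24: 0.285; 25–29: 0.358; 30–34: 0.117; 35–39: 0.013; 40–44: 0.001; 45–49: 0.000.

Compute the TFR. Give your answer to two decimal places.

4.32

Sum of ASFRs = 0.090 + 0.285 + 0.358 + 0.117 + 0.013 + 0.001 + 0.000 = 0.864
TFR = 5 × 0.864 = 4.32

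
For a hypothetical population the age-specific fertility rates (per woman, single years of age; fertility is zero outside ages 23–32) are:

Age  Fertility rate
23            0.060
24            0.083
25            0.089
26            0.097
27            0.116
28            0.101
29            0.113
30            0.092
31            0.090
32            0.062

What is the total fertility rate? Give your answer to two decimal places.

Sum of ASFRs = 0.060 + 0.083 + 0.089 + 0.097 + 0.116 + 0.101 + 0.113 + 0.092 + 0.090 + 0.062 = 0.903
TFR = 0.903

0.90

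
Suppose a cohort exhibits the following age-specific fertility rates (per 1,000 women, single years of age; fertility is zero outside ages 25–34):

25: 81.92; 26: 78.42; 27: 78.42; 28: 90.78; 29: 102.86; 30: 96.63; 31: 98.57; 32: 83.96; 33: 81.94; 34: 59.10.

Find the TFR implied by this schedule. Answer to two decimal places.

0.85

Sum of ASFRs = 81.92 + 78.42 + 78.42 + 90.78 + 102.86 + 96.63 + 98.57 + 83.96 + 81.94 + 59.10 = 852.60
TFR = 852.60 / 1000 = 0.8526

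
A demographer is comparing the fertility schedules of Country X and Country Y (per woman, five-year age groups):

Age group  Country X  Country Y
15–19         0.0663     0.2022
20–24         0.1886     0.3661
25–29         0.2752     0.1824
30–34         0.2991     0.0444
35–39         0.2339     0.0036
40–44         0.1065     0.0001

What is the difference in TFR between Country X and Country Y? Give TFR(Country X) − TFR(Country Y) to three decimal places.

Country X:
  Sum of ASFRs = 0.0663 + 0.1886 + 0.2752 + 0.2991 + 0.2339 + 0.1065 = 1.1696
  TFR = 5 × 1.1696 = 5.848
Country Y:
  Sum of ASFRs = 0.2022 + 0.3661 + 0.1824 + 0.0444 + 0.0036 + 0.0001 = 0.7988
  TFR = 5 × 0.7988 = 3.994
Difference = 5.848 − 3.994 = 1.854

1.854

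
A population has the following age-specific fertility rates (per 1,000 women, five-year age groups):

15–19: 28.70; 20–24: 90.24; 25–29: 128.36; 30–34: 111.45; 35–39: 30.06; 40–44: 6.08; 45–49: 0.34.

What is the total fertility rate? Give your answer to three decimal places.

1.976

Sum of ASFRs = 28.70 + 90.24 + 128.36 + 111.45 + 30.06 + 6.08 + 0.34 = 395.23
TFR = 5 × 395.23 / 1000 = 1.97615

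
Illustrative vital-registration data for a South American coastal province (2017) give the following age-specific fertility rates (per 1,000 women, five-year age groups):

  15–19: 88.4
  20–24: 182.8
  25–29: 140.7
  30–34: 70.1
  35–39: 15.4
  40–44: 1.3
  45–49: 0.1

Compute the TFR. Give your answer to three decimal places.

Sum of ASFRs = 88.4 + 182.8 + 140.7 + 70.1 + 15.4 + 1.3 + 0.1 = 498.8
TFR = 5 × 498.8 / 1000 = 2.494

2.494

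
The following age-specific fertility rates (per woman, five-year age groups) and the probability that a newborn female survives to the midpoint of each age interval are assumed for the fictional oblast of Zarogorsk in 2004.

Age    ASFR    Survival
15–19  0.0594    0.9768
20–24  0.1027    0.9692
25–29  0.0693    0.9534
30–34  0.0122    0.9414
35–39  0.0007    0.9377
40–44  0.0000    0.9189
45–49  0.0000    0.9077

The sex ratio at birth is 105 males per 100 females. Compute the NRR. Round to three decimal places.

Proportion female at birth = 100 / (100 + 105) = 0.48780.
Survival-weighted fertility by age (5·fₓ·Sₓ):
  15–19: 5 × 0.0594 × 0.9768 = 0.29011
  20–24: 5 × 0.1027 × 0.9692 = 0.49768
  25–29: 5 × 0.0693 × 0.9534 = 0.33035
  30–34: 5 × 0.0122 × 0.9414 = 0.05743
  35–39: 5 × 0.0007 × 0.9377 = 0.00328
  40–44: 5 × 0.0000 × 0.9189 = 0.00000
  45–49: 5 × 0.0000 × 0.9077 = 0.00000
Sum = 1.17885
NRR = 0.48780 × 1.17885 = 0.57504
NRR < 1, so the cohort does not fully replace itself.

0.575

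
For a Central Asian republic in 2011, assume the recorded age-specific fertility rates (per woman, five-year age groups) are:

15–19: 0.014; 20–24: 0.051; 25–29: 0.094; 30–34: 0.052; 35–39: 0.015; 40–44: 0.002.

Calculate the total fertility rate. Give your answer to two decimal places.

Sum of ASFRs = 0.014 + 0.051 + 0.094 + 0.052 + 0.015 + 0.002 = 0.228
TFR = 5 × 0.228 = 1.14

1.14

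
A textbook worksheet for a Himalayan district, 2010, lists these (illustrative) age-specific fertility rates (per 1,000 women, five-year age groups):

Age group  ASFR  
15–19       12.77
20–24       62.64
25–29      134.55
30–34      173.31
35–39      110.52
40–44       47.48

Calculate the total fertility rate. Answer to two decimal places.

Sum of ASFRs = 12.77 + 62.64 + 134.55 + 173.31 + 110.52 + 47.48 = 541.27
TFR = 5 × 541.27 / 1000 = 2.70635

2.71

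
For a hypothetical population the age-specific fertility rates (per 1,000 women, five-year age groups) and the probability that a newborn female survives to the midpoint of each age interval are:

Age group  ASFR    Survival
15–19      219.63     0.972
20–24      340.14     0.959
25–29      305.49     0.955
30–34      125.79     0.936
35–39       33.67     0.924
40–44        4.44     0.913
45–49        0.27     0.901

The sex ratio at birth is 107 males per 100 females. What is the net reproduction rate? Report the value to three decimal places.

Proportion female at birth = 100 / (100 + 107) = 0.48309.
Survival-weighted fertility by age (5·fₓ·Sₓ):
  15–19: 5 × 219.63/1000 × 0.972 = 1.06740
  20–24: 5 × 340.14/1000 × 0.959 = 1.63097
  25–29: 5 × 305.49/1000 × 0.955 = 1.45871
  30–34: 5 × 125.79/1000 × 0.936 = 0.58870
  35–39: 5 × 33.67/1000 × 0.924 = 0.15556
  40–44: 5 × 4.44/1000 × 0.913 = 0.02027
  45–49: 5 × 0.27/1000 × 0.901 = 0.00122
Sum = 4.92283
NRR = 0.48309 × 4.92283 = 2.37817
An NRR exceeding 1 indicates intrinsic growth under these rates.

2.378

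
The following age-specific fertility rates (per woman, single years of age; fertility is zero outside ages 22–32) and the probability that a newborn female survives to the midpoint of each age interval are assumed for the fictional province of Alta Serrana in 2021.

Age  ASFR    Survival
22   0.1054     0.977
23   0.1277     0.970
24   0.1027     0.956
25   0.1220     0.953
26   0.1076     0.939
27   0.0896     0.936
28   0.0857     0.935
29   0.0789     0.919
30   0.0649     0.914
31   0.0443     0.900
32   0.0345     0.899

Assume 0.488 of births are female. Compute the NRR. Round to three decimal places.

Proportion female at birth = 0.488.
Per-age-group product (1 × ASFR × survival probability):
  22: 1 × 0.1054 × 0.977 = 0.10298
  23: 1 × 0.1277 × 0.970 = 0.12387
  24: 1 × 0.1027 × 0.956 = 0.09818
  25: 1 × 0.1220 × 0.953 = 0.11627
  26: 1 × 0.1076 × 0.939 = 0.10104
  27: 1 × 0.0896 × 0.936 = 0.08387
  28: 1 × 0.0857 × 0.935 = 0.08013
  29: 1 × 0.0789 × 0.919 = 0.07251
  30: 1 × 0.0649 × 0.914 = 0.05932
  31: 1 × 0.0443 × 0.900 = 0.03987
  32: 1 × 0.0345 × 0.899 = 0.03102
Sum = 0.90906
NRR = 0.488 × 0.90906 = 0.44362
An NRR under 1 implies long-run decline under these rates.

0.444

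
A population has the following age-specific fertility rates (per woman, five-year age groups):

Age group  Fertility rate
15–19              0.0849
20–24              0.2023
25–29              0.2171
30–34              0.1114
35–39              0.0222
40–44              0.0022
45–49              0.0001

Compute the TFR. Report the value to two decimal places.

3.20

Sum of ASFRs = 0.0849 + 0.2023 + 0.2171 + 0.1114 + 0.0222 + 0.0022 + 0.0001 = 0.6402
TFR = 5 × 0.6402 = 3.201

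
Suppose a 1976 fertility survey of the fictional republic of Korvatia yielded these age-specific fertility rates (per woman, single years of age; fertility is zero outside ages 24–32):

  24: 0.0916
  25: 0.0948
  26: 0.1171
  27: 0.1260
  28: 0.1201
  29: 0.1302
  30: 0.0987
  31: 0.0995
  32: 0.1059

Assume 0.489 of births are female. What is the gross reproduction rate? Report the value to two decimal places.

0.48

Proportion female at birth = 0.489.
Sum of ASFRs = 0.0916 + 0.0948 + 0.1171 + 0.1260 + 0.1201 + 0.1302 + 0.0987 + 0.0995 + 0.1059 = 0.9839
TFR = 0.9839
GRR = 0.489 × 0.9839 = 0.48113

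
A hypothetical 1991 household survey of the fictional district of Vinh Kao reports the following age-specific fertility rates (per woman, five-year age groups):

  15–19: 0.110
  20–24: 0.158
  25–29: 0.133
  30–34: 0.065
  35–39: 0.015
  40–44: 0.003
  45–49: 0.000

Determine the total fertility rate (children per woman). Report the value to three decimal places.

Sum of ASFRs = 0.110 + 0.158 + 0.133 + 0.065 + 0.015 + 0.003 + 0.000 = 0.484
TFR = 5 × 0.484 = 2.42

2.420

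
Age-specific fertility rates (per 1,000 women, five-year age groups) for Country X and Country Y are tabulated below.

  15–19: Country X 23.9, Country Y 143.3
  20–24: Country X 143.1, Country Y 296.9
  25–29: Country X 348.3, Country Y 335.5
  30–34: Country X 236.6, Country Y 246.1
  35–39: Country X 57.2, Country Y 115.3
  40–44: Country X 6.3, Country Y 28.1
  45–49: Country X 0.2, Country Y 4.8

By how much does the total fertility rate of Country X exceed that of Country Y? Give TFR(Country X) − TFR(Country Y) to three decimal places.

-1.772

Country X:
  Sum of ASFRs = 23.9 + 143.1 + 348.3 + 236.6 + 57.2 + 6.3 + 0.2 = 815.6
  TFR = 5 × 815.6 / 1000 = 4.078
Country Y:
  Sum of ASFRs = 143.3 + 296.9 + 335.5 + 246.1 + 115.3 + 28.1 + 4.8 = 1170.0
  TFR = 5 × 1170.0 / 1000 = 5.85
Difference = 4.078 − 5.85 = -1.772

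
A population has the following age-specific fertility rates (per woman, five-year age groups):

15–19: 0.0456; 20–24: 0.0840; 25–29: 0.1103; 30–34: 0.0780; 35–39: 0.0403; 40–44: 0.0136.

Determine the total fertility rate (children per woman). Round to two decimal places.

1.86

Sum of ASFRs = 0.0456 + 0.0840 + 0.1103 + 0.0780 + 0.0403 + 0.0136 = 0.3718
TFR = 5 × 0.3718 = 1.859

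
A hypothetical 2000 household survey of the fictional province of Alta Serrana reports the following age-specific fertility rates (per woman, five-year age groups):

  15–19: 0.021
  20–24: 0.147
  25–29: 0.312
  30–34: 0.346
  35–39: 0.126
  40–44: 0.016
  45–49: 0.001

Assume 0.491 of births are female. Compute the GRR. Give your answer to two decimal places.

2.38

Proportion female at birth = 0.491.
Sum of ASFRs = 0.021 + 0.147 + 0.312 + 0.346 + 0.126 + 0.016 + 0.001 = 0.969
TFR = 5 × 0.969 = 4.845
GRR = 0.491 × 4.845 = 2.37890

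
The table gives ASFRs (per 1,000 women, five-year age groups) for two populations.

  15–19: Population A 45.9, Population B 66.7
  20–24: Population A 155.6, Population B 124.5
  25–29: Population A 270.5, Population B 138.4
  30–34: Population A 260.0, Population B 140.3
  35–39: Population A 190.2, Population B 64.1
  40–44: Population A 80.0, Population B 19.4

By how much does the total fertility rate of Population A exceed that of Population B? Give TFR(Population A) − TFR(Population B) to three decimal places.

Population A:
  Sum of ASFRs = 45.9 + 155.6 + 270.5 + 260.0 + 190.2 + 80.0 = 1002.2
  TFR = 5 × 1002.2 / 1000 = 5.011
Population B:
  Sum of ASFRs = 66.7 + 124.5 + 138.4 + 140.3 + 64.1 + 19.4 = 553.4
  TFR = 5 × 553.4 / 1000 = 2.767
Difference = 5.011 − 2.767 = 2.244

2.244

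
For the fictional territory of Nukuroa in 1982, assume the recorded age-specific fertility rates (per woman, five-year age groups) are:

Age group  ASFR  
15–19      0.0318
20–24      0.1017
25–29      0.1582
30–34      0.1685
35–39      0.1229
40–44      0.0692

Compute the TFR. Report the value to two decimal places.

Sum of ASFRs = 0.0318 + 0.1017 + 0.1582 + 0.1685 + 0.1229 + 0.0692 = 0.6523
TFR = 5 × 0.6523 = 3.2615

3.26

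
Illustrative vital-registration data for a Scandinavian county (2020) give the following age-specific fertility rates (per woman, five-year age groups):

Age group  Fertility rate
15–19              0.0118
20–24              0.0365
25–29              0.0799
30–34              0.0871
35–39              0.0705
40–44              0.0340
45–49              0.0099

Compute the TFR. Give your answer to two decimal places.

Sum of ASFRs = 0.0118 + 0.0365 + 0.0799 + 0.0871 + 0.0705 + 0.0340 + 0.0099 = 0.3297
TFR = 5 × 0.3297 = 1.6485

1.65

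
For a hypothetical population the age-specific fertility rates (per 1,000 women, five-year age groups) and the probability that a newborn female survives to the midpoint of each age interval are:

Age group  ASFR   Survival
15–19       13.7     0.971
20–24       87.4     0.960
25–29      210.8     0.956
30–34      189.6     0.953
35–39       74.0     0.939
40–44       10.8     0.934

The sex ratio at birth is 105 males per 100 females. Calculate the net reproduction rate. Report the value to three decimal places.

1.363

Proportion female at birth = 100 / (100 + 105) = 0.48780.
Weighting each age-specific rate by interval width and survival:
  15–19: 5 × 13.7/1000 × 0.971 = 0.06651
  20–24: 5 × 87.4/1000 × 0.960 = 0.41952
  25–29: 5 × 210.8/1000 × 0.956 = 1.00762
  30–34: 5 × 189.6/1000 × 0.953 = 0.90344
  35–39: 5 × 74.0/1000 × 0.939 = 0.34743
  40–44: 5 × 10.8/1000 × 0.934 = 0.05044
Sum = 2.79496
NRR = 0.48780 × 2.79496 = 1.36338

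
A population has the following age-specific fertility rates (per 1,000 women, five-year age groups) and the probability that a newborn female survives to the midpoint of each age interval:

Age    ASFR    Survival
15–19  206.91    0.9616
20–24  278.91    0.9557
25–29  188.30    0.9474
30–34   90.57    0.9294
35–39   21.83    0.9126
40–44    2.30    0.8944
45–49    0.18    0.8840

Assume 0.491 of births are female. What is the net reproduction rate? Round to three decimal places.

1.842

Proportion female at birth = 0.491.
Per-age-group product (5 × ASFR × survival probability):
  15–19: 5 × 206.91/1000 × 0.9616 = 0.99482
  20–24: 5 × 278.91/1000 × 0.9557 = 1.33277
  25–29: 5 × 188.30/1000 × 0.9474 = 0.89198
  30–34: 5 × 90.57/1000 × 0.9294 = 0.42088
  35–39: 5 × 21.83/1000 × 0.9126 = 0.09961
  40–44: 5 × 2.30/1000 × 0.8944 = 0.01029
  45–49: 5 × 0.18/1000 × 0.8840 = 0.00080
Sum = 3.75115
NRR = 0.491 × 3.75115 = 1.84181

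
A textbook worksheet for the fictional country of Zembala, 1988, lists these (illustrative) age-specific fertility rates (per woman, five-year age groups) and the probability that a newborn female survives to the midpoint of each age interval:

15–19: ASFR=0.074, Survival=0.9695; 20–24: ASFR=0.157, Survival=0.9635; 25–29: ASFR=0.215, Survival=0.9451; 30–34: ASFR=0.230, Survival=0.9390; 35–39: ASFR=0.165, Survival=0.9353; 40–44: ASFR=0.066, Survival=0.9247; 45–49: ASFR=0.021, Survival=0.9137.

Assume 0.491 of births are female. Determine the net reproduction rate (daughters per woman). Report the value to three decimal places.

2.152

Proportion female at birth = 0.491.
Per-age-group product (5 × ASFR × survival probability):
  15–19: 5 × 0.074 × 0.9695 = 0.35872
  20–24: 5 × 0.157 × 0.9635 = 0.75635
  25–29: 5 × 0.215 × 0.9451 = 1.01598
  30–34: 5 × 0.230 × 0.9390 = 1.07985
  35–39: 5 × 0.165 × 0.9353 = 0.77162
  40–44: 5 × 0.066 × 0.9247 = 0.30515
  45–49: 5 × 0.021 × 0.9137 = 0.09594
Sum = 4.38361
NRR = 0.491 × 4.38361 = 2.15235
With NRR above 1 the population is above replacement fertility.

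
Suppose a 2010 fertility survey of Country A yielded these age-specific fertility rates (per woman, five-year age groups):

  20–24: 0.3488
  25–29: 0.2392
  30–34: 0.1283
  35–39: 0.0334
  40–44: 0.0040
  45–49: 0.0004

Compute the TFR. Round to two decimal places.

Sum of ASFRs = 0.3488 + 0.2392 + 0.1283 + 0.0334 + 0.0040 + 0.0004 = 0.7541
TFR = 5 × 0.7541 = 3.7705

3.77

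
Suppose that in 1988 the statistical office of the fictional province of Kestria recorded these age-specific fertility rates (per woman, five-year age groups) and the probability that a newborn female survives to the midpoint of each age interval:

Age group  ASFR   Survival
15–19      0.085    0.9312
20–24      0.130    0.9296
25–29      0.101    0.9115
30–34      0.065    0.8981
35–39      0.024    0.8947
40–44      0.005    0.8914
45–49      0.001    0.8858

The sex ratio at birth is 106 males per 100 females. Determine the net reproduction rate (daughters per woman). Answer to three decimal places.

Proportion female at birth = 100 / (100 + 106) = 0.48544.
Survival-weighted fertility by age (5·fₓ·Sₓ):
  15–19: 5 × 0.085 × 0.9312 = 0.39576
  20–24: 5 × 0.130 × 0.9296 = 0.60424
  25–29: 5 × 0.101 × 0.9115 = 0.46031
  30–34: 5 × 0.065 × 0.8981 = 0.29188
  35–39: 5 × 0.024 × 0.8947 = 0.10736
  40–44: 5 × 0.005 × 0.8914 = 0.02229
  45–49: 5 × 0.001 × 0.8858 = 0.00443
Sum = 1.88627
NRR = 0.48544 × 1.88627 = 0.91567
An NRR under 1 implies long-run decline under these rates.

0.916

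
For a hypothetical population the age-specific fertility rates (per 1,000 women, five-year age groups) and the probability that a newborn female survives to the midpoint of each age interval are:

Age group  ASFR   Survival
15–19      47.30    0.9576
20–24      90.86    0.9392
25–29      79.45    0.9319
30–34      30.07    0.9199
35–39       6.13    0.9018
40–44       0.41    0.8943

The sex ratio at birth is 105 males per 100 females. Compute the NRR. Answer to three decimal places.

0.581

Proportion female at birth = 100 / (100 + 105) = 0.48780.
Per-age-group product (5 × ASFR × survival probability):
  15–19: 5 × 47.30/1000 × 0.9576 = 0.22647
  20–24: 5 × 90.86/1000 × 0.9392 = 0.42668
  25–29: 5 × 79.45/1000 × 0.9319 = 0.37020
  30–34: 5 × 30.07/1000 × 0.9199 = 0.13831
  35–39: 5 × 6.13/1000 × 0.9018 = 0.02764
  40–44: 5 × 0.41/1000 × 0.8943 = 0.00183
Sum = 1.19113
NRR = 0.48780 × 1.19113 = 0.58103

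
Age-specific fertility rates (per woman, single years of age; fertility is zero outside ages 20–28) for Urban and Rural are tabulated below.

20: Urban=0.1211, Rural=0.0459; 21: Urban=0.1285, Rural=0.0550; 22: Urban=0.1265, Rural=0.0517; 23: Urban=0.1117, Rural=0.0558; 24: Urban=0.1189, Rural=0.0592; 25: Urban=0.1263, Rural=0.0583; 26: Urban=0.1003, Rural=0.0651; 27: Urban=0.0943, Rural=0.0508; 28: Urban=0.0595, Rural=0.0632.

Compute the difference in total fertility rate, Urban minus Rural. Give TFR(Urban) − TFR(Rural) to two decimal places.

0.48

Urban:
  Sum of ASFRs = 0.1211 + 0.1285 + 0.1265 + 0.1117 + 0.1189 + 0.1263 + 0.1003 + 0.0943 + 0.0595 = 0.9871
  TFR = 0.9871
Rural:
  Sum of ASFRs = 0.0459 + 0.0550 + 0.0517 + 0.0558 + 0.0592 + 0.0583 + 0.0651 + 0.0508 + 0.0632 = 0.5050
  TFR = 0.505
Difference = 0.9871 − 0.505 = 0.4821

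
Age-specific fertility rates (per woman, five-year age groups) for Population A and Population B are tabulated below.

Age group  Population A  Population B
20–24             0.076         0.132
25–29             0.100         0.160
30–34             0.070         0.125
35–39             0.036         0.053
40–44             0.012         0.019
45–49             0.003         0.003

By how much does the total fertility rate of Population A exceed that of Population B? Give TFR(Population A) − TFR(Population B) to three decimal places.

-0.975

Population A:
  Sum of ASFRs = 0.076 + 0.100 + 0.070 + 0.036 + 0.012 + 0.003 = 0.297
  TFR = 5 × 0.297 = 1.485
Population B:
  Sum of ASFRs = 0.132 + 0.160 + 0.125 + 0.053 + 0.019 + 0.003 = 0.492
  TFR = 5 × 0.492 = 2.46
Difference = 1.485 − 2.46 = -0.975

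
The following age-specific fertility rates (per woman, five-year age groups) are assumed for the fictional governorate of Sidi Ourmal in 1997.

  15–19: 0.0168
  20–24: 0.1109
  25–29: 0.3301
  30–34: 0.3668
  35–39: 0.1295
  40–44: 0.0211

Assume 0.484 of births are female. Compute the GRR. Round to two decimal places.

2.36

Proportion female at birth = 0.484.
Sum of ASFRs = 0.0168 + 0.1109 + 0.3301 + 0.3668 + 0.1295 + 0.0211 = 0.9752
TFR = 5 × 0.9752 = 4.876
GRR = 0.484 × 4.876 = 2.35998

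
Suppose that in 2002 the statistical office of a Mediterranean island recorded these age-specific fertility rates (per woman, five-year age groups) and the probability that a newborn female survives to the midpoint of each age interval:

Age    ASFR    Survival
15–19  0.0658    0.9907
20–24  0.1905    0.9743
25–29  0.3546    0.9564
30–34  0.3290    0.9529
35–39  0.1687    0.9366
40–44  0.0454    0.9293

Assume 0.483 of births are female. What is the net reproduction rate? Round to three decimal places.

2.665

Proportion female at birth = 0.483.
Survival-weighted fertility by age (5·fₓ·Sₓ):
  15–19: 5 × 0.0658 × 0.9907 = 0.32594
  20–24: 5 × 0.1905 × 0.9743 = 0.92802
  25–29: 5 × 0.3546 × 0.9564 = 1.69570
  30–34: 5 × 0.3290 × 0.9529 = 1.56752
  35–39: 5 × 0.1687 × 0.9366 = 0.79002
  40–44: 5 × 0.0454 × 0.9293 = 0.21095
Sum = 5.51815
NRR = 0.483 × 5.51815 = 2.66527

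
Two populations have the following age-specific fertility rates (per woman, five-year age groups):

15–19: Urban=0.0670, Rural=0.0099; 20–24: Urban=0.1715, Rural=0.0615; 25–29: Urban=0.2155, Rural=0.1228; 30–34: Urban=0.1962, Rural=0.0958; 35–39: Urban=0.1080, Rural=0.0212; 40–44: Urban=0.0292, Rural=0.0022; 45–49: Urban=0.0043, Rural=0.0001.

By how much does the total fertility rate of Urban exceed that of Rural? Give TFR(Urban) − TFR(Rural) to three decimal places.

Urban:
  Sum of ASFRs = 0.0670 + 0.1715 + 0.2155 + 0.1962 + 0.1080 + 0.0292 + 0.0043 = 0.7917
  TFR = 5 × 0.7917 = 3.9585
Rural:
  Sum of ASFRs = 0.0099 + 0.0615 + 0.1228 + 0.0958 + 0.0212 + 0.0022 + 0.0001 = 0.3135
  TFR = 5 × 0.3135 = 1.5675
Difference = 3.9585 − 1.5675 = 2.391

2.391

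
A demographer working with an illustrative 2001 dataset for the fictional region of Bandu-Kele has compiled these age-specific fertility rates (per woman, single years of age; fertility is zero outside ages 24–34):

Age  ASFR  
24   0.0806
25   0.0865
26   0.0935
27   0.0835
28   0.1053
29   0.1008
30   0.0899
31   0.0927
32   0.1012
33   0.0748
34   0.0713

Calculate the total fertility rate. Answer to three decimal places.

Sum of ASFRs = 0.0806 + 0.0865 + 0.0935 + 0.0835 + 0.1053 + 0.1008 + 0.0899 + 0.0927 + 0.1012 + 0.0748 + 0.0713 = 0.9801
TFR = 0.9801

0.980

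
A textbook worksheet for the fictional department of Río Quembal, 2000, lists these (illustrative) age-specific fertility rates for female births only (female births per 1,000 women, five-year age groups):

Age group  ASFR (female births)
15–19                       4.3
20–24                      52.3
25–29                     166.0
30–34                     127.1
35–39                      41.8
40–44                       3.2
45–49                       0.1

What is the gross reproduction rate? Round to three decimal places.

Sum of female ASFRs = 4.3 + 52.3 + 166.0 + 127.1 + 41.8 + 3.2 + 0.1 = 394.8
GRR = 5 × 394.8 / 1000 = 1.974

1.974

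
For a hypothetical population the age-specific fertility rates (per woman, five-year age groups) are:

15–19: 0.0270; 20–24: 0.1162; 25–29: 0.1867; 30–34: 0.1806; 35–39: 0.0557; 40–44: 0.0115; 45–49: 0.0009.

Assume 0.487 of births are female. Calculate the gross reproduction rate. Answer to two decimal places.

1.41

Proportion female at birth = 0.487.
Sum of ASFRs = 0.0270 + 0.1162 + 0.1867 + 0.1806 + 0.0557 + 0.0115 + 0.0009 = 0.5786
TFR = 5 × 0.5786 = 2.893
GRR = 0.487 × 2.893 = 1.40889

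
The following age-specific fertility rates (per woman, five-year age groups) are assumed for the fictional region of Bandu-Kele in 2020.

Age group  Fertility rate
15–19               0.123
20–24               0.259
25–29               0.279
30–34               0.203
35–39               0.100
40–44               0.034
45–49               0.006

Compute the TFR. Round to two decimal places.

Sum of ASFRs = 0.123 + 0.259 + 0.279 + 0.203 + 0.100 + 0.034 + 0.006 = 1.004
TFR = 5 × 1.004 = 5.02

5.02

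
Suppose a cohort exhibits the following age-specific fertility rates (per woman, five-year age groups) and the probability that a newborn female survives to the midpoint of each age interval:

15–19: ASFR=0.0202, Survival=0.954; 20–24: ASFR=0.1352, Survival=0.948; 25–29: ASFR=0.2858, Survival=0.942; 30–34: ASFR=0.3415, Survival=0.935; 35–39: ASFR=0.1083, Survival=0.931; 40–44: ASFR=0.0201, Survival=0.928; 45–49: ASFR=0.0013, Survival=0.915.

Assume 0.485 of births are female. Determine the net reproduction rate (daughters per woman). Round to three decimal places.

2.077

Proportion female at birth = 0.485.
Each age group contributes 5 × ASFR × survival:
  15–19: 5 × 0.0202 × 0.954 = 0.09635
  20–24: 5 × 0.1352 × 0.948 = 0.64085
  25–29: 5 × 0.2858 × 0.942 = 1.34612
  30–34: 5 × 0.3415 × 0.935 = 1.59651
  35–39: 5 × 0.1083 × 0.931 = 0.50414
  40–44: 5 × 0.0201 × 0.928 = 0.09326
  45–49: 5 × 0.0013 × 0.915 = 0.00595
Sum = 4.28318
NRR = 0.485 × 4.28318 = 2.07734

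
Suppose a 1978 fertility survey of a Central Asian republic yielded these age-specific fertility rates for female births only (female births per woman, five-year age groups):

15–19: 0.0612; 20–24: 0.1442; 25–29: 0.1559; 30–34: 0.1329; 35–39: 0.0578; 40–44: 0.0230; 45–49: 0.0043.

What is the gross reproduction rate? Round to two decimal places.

Sum of female ASFRs = 0.0612 + 0.1442 + 0.1559 + 0.1329 + 0.0578 + 0.0230 + 0.0043 = 0.5793
GRR = 5 × 0.5793 = 2.8965

2.90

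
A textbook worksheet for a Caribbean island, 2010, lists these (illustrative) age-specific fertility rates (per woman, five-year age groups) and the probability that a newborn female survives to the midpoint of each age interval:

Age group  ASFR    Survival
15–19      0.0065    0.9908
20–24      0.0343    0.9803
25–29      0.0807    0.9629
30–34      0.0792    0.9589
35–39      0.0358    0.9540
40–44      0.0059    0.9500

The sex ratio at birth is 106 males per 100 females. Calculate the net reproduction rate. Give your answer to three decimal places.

Proportion female at birth = 100 / (100 + 106) = 0.48544.
Survival-weighted fertility by age (5·fₓ·Sₓ):
  15–19: 5 × 0.0065 × 0.9908 = 0.03220
  20–24: 5 × 0.0343 × 0.9803 = 0.16812
  25–29: 5 × 0.0807 × 0.9629 = 0.38853
  30–34: 5 × 0.0792 × 0.9589 = 0.37972
  35–39: 5 × 0.0358 × 0.9540 = 0.17077
  40–44: 5 × 0.0059 × 0.9500 = 0.02803
Sum = 1.16737
NRR = 0.48544 × 1.16737 = 0.56669

0.567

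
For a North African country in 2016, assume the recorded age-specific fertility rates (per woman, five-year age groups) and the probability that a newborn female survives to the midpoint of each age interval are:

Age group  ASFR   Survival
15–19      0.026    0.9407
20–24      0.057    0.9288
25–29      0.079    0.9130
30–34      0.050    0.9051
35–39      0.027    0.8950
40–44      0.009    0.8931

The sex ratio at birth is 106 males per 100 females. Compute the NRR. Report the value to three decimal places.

Proportion female at birth = 100 / (100 + 106) = 0.48544.
Weighting each age-specific rate by interval width and survival:
  15–19: 5 × 0.026 × 0.9407 = 0.12229
  20–24: 5 × 0.057 × 0.9288 = 0.26471
  25–29: 5 × 0.079 × 0.9130 = 0.36064
  30–34: 5 × 0.050 × 0.9051 = 0.22628
  35–39: 5 × 0.027 × 0.8950 = 0.12083
  40–44: 5 × 0.009 × 0.8931 = 0.04019
Sum = 1.13494
NRR = 0.48544 × 1.13494 = 0.55095
NRR < 1, so the cohort does not fully replace itself.

0.551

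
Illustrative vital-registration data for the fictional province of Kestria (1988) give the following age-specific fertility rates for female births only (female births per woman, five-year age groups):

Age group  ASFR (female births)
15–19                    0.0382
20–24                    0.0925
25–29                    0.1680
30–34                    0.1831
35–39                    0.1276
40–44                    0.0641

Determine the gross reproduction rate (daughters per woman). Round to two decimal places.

3.37

Sum of female ASFRs = 0.0382 + 0.0925 + 0.1680 + 0.1831 + 0.1276 + 0.0641 = 0.6735
GRR = 5 × 0.6735 = 3.3675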